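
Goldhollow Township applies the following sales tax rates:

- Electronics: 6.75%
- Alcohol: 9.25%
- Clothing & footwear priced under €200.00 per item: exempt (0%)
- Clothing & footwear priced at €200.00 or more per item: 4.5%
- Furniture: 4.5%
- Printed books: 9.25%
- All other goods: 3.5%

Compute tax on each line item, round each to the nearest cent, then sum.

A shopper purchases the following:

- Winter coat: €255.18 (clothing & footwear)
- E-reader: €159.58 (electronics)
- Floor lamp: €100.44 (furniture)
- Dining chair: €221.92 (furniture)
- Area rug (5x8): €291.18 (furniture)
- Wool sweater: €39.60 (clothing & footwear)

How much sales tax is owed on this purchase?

Winter coat €255.18: clothing & footwear, €200.00 or more → 4.5% → €11.48
E-reader €159.58: electronics → 6.75% → €10.77
Floor lamp €100.44: furniture → 4.5% → €4.52
Dining chair €221.92: furniture → 4.5% → €9.99
Area rug (5x8) €291.18: furniture → 4.5% → €13.10
Wool sweater €39.60: clothing & footwear, under €200.00 → 0% → €0.00
Total tax = €11.48 + €10.77 + €4.52 + €9.99 + €13.10 = €49.86

€49.86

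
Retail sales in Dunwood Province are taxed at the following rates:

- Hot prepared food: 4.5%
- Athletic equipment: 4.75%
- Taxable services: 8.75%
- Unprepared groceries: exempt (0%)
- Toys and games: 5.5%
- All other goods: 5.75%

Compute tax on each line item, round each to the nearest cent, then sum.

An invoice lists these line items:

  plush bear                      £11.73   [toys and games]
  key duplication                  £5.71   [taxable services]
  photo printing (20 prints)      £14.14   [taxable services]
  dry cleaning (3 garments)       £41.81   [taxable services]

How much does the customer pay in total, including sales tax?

£79.44

Plush bear £11.73: toys and games → 5.5% → £0.65
Key duplication £5.71: taxable services → 8.75% → £0.50
Photo printing (20 prints) £14.14: taxable services → 8.75% → £1.24
Dry cleaning (3 garments) £41.81: taxable services → 8.75% → £3.66
Subtotal = £73.39; tax = £6.05; total due = £79.44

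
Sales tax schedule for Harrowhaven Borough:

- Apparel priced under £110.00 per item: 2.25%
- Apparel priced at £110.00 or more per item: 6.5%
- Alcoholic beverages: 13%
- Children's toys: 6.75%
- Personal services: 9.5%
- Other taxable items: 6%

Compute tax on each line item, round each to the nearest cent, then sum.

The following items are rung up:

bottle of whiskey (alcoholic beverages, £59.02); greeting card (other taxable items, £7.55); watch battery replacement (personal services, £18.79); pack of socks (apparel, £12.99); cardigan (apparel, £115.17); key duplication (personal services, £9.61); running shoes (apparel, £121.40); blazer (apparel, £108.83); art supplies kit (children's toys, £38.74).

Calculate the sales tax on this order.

Bottle of whiskey £59.02: alcoholic beverages → 13% → £7.67
Greeting card £7.55: other taxable items → 6% → £0.45
Watch battery replacement £18.79: personal services → 9.5% → £1.79
Pack of socks £12.99: apparel, under £110.00 → 2.25% → £0.29
Cardigan £115.17: apparel, £110.00 or more → 6.5% → £7.49
Key duplication £9.61: personal services → 9.5% → £0.91
Running shoes £121.40: apparel, £110.00 or more → 6.5% → £7.89
Blazer £108.83: apparel, under £110.00 → 2.25% → £2.45
Art supplies kit £38.74: children's toys → 6.75% → £2.61
Total tax = £7.67 + £0.45 + £1.79 + £0.29 + £7.49 + £0.91 + £7.89 + £2.45 + £2.61 = £31.55

£31.55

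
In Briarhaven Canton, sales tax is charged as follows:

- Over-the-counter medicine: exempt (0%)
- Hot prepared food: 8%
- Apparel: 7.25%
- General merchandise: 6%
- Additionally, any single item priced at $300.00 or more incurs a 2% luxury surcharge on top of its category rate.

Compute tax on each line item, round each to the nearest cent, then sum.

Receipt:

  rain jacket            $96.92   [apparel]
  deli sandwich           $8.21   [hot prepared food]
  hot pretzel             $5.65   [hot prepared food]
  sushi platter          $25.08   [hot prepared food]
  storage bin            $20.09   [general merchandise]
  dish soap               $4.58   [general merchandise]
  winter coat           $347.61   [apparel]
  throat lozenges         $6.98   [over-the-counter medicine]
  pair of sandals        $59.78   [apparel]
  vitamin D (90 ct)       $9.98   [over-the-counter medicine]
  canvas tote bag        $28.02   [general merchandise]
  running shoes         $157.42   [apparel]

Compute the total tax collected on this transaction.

Rain jacket $96.92: apparel → 7.25% → $7.03
Deli sandwich $8.21: hot prepared food → 8% → $0.66
Hot pretzel $5.65: hot prepared food → 8% → $0.45
Sushi platter $25.08: hot prepared food → 8% → $2.01
Storage bin $20.09: general merchandise → 6% → $1.21
Dish soap $4.58: general merchandise → 6% → $0.27
Winter coat $347.61: apparel → 7.25% + 2% surcharge = 9.25% → $32.15
Throat lozenges $6.98: over-the-counter medicine → 0% → $0.00
Pair of sandals $59.78: apparel → 7.25% → $4.33
Vitamin D (90 ct) $9.98: over-the-counter medicine → 0% → $0.00
Canvas tote bag $28.02: general merchandise → 6% → $1.68
Running shoes $157.42: apparel → 7.25% → $11.41
Total tax = $7.03 + $0.66 + $0.45 + $2.01 + $1.21 + $0.27 + $32.15 + $4.33 + $1.68 + $11.41 = $61.20

$61.20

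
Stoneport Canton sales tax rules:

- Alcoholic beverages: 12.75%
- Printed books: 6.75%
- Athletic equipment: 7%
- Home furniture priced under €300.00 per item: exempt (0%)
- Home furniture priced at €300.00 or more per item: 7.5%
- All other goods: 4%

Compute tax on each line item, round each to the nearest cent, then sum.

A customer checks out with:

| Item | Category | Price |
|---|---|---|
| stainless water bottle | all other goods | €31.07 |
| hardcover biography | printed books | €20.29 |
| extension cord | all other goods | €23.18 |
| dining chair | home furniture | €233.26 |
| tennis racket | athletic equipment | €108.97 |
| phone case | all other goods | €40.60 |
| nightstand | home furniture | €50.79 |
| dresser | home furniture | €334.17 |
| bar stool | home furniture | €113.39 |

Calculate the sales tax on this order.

€37.85

Stainless water bottle €31.07: all other goods → 4% → €1.24
Hardcover biography €20.29: printed books → 6.75% → €1.37
Extension cord €23.18: all other goods → 4% → €0.93
Dining chair €233.26: home furniture, under €300.00 → 0% → €0.00
Tennis racket €108.97: athletic equipment → 7% → €7.63
Phone case €40.60: all other goods → 4% → €1.62
Nightstand €50.79: home furniture, under €300.00 → 0% → €0.00
Dresser €334.17: home furniture, €300.00 or more → 7.5% → €25.06
Bar stool €113.39: home furniture, under €300.00 → 0% → €0.00
Total tax = €1.24 + €1.37 + €0.93 + €7.63 + €1.62 + €25.06 = €37.85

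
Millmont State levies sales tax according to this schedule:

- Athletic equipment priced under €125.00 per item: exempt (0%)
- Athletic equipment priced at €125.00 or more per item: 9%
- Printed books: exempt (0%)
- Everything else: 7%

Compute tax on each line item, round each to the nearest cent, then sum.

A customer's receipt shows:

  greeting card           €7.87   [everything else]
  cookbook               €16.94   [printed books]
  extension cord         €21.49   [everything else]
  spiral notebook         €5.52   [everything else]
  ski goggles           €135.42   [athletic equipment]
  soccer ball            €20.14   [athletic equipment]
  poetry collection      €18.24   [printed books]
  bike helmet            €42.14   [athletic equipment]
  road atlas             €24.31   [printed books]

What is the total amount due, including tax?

€306.70

Greeting card €7.87: everything else → 7% → €0.55
Cookbook €16.94: printed books → 0% → €0.00
Extension cord €21.49: everything else → 7% → €1.50
Spiral notebook €5.52: everything else → 7% → €0.39
Ski goggles €135.42: athletic equipment, €125.00 or more → 9% → €12.19
Soccer ball €20.14: athletic equipment, under €125.00 → 0% → €0.00
Poetry collection €18.24: printed books → 0% → €0.00
Bike helmet €42.14: athletic equipment, under €125.00 → 0% → €0.00
Road atlas €24.31: printed books → 0% → €0.00
Subtotal = €292.07; tax = €14.63; total due = €306.70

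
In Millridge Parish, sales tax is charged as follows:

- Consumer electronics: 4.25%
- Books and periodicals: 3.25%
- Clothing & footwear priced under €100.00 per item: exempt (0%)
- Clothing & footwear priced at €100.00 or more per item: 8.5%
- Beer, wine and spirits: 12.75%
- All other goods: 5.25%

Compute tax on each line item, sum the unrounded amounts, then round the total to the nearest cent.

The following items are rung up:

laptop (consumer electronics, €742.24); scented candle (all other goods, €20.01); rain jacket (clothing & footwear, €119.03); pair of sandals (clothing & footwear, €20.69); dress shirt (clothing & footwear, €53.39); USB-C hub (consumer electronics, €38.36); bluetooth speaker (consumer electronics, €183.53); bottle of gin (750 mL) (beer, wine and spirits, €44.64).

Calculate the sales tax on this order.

€57.84

Laptop €742.24: consumer electronics → 4.25% → €31.5452
Scented candle €20.01: all other goods → 5.25% → €1.050525
Rain jacket €119.03: clothing & footwear, €100.00 or more → 8.5% → €10.11755
Pair of sandals €20.69: clothing & footwear, under €100.00 → 0% → €0.00
Dress shirt €53.39: clothing & footwear, under €100.00 → 0% → €0.00
USB-C hub €38.36: consumer electronics → 4.25% → €1.6303
Bluetooth speaker €183.53: consumer electronics → 4.25% → €7.800025
Bottle of gin (750 mL) €44.64: beer, wine and spirits → 12.75% → €5.6916
Unrounded tax sum = €57.8352 → €57.84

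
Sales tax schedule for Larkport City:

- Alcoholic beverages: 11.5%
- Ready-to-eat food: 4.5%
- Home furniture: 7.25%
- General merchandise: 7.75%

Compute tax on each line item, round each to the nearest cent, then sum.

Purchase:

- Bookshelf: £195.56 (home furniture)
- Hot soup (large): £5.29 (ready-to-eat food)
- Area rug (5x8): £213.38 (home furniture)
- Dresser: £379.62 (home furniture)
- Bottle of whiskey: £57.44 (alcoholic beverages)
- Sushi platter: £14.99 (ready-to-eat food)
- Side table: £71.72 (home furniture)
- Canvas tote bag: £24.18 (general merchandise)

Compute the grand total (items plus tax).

£1033.94

Bookshelf £195.56: home furniture → 7.25% → £14.18
Hot soup (large) £5.29: ready-to-eat food → 4.5% → £0.24
Area rug (5x8) £213.38: home furniture → 7.25% → £15.47
Dresser £379.62: home furniture → 7.25% → £27.52
Bottle of whiskey £57.44: alcoholic beverages → 11.5% → £6.61
Sushi platter £14.99: ready-to-eat food → 4.5% → £0.67
Side table £71.72: home furniture → 7.25% → £5.20
Canvas tote bag £24.18: general merchandise → 7.75% → £1.87
Subtotal = £962.18; tax = £71.76; total due = £1033.94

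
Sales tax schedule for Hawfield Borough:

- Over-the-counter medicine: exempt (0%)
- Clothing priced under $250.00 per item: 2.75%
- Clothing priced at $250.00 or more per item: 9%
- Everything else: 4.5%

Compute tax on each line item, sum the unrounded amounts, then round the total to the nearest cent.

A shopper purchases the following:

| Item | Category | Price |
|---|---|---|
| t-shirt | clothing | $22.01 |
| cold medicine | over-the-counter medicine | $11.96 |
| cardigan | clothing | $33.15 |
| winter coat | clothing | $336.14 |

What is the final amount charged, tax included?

T-shirt $22.01: clothing, under $250.00 → 2.75% → $0.605275
Cold medicine $11.96: over-the-counter medicine → 0% → $0.00
Cardigan $33.15: clothing, under $250.00 → 2.75% → $0.911625
Winter coat $336.14: clothing, $250.00 or more → 9% → $30.2526
Subtotal = $403.26; unrounded tax = $31.7695 → $31.77; total due = $435.03

$435.03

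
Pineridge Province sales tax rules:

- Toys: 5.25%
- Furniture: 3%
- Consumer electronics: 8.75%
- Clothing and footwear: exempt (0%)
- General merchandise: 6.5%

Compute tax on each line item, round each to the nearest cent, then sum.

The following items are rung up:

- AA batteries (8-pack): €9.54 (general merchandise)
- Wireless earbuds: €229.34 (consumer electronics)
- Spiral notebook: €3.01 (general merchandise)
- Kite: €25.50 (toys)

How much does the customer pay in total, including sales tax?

€289.62

AA batteries (8-pack) €9.54: general merchandise → 6.5% → €0.62
Wireless earbuds €229.34: consumer electronics → 8.75% → €20.07
Spiral notebook €3.01: general merchandise → 6.5% → €0.20
Kite €25.50: toys → 5.25% → €1.34
Subtotal = €267.39; tax = €22.23; total due = €289.62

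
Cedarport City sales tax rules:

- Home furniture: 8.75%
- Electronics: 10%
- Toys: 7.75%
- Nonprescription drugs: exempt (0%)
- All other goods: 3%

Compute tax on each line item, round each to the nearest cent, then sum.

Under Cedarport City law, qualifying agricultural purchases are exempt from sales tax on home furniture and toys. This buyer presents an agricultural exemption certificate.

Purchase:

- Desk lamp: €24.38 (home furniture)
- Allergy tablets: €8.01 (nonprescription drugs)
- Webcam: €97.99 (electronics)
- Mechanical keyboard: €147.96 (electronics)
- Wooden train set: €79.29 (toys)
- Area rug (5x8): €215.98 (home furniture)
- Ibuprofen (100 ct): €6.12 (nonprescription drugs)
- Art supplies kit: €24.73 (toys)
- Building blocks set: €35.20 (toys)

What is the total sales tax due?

€24.60

Desk lamp €24.38: home furniture, buyer-exempt → 0% → €0.00
Allergy tablets €8.01: nonprescription drugs → 0% → €0.00
Webcam €97.99: electronics → 10% → €9.80
Mechanical keyboard €147.96: electronics → 10% → €14.80
Wooden train set €79.29: toys, buyer-exempt → 0% → €0.00
Area rug (5x8) €215.98: home furniture, buyer-exempt → 0% → €0.00
Ibuprofen (100 ct) €6.12: nonprescription drugs → 0% → €0.00
Art supplies kit €24.73: toys, buyer-exempt → 0% → €0.00
Building blocks set €35.20: toys, buyer-exempt → 0% → €0.00
Total tax = €9.80 + €14.80 = €24.60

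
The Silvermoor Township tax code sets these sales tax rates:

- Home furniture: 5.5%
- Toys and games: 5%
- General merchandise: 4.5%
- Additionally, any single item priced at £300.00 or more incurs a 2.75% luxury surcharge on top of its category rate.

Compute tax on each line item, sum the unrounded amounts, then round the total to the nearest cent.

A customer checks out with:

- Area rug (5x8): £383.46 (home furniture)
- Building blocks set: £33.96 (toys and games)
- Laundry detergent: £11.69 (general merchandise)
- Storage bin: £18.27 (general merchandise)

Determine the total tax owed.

Area rug (5x8) £383.46: home furniture → 5.5% + 2.75% surcharge = 8.25% → £31.63545
Building blocks set £33.96: toys and games → 5% → £1.698
Laundry detergent £11.69: general merchandise → 4.5% → £0.52605
Storage bin £18.27: general merchandise → 4.5% → £0.82215
Unrounded tax sum = £34.68165 → £34.68

£34.68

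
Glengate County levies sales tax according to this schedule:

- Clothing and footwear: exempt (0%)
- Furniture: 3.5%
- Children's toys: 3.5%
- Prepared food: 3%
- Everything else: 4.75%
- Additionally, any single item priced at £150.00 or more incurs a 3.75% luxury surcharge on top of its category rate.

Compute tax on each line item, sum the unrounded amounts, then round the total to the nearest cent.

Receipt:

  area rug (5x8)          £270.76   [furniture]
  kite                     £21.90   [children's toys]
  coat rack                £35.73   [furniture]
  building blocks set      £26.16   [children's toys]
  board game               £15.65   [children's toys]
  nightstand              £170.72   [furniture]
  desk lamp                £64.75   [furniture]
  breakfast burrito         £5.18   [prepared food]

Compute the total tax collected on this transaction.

Area rug (5x8) £270.76: furniture → 3.5% + 3.75% surcharge = 7.25% → £19.6301
Kite £21.90: children's toys → 3.5% → £0.7665
Coat rack £35.73: furniture → 3.5% → £1.25055
Building blocks set £26.16: children's toys → 3.5% → £0.9156
Board game £15.65: children's toys → 3.5% → £0.54775
Nightstand £170.72: furniture → 3.5% + 3.75% surcharge = 7.25% → £12.3772
Desk lamp £64.75: furniture → 3.5% → £2.26625
Breakfast burrito £5.18: prepared food → 3% → £0.1554
Unrounded tax sum = £37.90935 → £37.91

£37.91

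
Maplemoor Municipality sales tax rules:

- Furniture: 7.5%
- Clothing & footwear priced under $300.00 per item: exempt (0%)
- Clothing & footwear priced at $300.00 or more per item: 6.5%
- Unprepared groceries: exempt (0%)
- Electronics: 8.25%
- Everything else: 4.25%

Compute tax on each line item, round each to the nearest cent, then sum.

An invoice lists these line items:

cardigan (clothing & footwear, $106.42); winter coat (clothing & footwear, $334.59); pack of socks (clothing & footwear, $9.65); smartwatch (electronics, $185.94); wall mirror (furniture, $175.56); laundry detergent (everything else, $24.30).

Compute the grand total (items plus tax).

Cardigan $106.42: clothing & footwear, under $300.00 → 0% → $0.00
Winter coat $334.59: clothing & footwear, $300.00 or more → 6.5% → $21.75
Pack of socks $9.65: clothing & footwear, under $300.00 → 0% → $0.00
Smartwatch $185.94: electronics → 8.25% → $15.34
Wall mirror $175.56: furniture → 7.5% → $13.17
Laundry detergent $24.30: everything else → 4.25% → $1.03
Subtotal = $836.46; tax = $51.29; total due = $887.75

$887.75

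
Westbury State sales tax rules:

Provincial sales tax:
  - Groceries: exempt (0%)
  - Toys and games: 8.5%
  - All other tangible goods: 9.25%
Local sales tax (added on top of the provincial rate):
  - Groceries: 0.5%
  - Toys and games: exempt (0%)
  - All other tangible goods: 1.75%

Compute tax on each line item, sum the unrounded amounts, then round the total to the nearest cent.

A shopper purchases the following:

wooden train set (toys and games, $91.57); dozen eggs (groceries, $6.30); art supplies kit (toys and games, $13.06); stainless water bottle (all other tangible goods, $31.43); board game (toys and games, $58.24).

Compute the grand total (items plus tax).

$217.93

Wooden train set $91.57: toys and games → 8.5% + 0% local = 8.5% → $7.78345
Dozen eggs $6.30: groceries → 0% + 0.5% local = 0.5% → $0.0315
Art supplies kit $13.06: toys and games → 8.5% + 0% local = 8.5% → $1.1101
Stainless water bottle $31.43: all other tangible goods → 9.25% + 1.75% local = 11% → $3.4573
Board game $58.24: toys and games → 8.5% + 0% local = 8.5% → $4.9504
Subtotal = $200.60; unrounded tax = $17.33275 → $17.33; total due = $217.93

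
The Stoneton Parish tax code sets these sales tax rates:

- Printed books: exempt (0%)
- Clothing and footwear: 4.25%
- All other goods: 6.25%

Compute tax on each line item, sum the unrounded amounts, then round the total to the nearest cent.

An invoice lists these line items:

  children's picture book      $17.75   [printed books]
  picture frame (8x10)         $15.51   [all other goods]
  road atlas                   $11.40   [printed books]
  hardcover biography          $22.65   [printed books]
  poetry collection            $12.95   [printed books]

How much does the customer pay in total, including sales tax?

$81.23

Children's picture book $17.75: printed books → 0% → $0.00
Picture frame (8x10) $15.51: all other goods → 6.25% → $0.969375
Road atlas $11.40: printed books → 0% → $0.00
Hardcover biography $22.65: printed books → 0% → $0.00
Poetry collection $12.95: printed books → 0% → $0.00
Subtotal = $80.26; unrounded tax = $0.969375 → $0.97; total due = $81.23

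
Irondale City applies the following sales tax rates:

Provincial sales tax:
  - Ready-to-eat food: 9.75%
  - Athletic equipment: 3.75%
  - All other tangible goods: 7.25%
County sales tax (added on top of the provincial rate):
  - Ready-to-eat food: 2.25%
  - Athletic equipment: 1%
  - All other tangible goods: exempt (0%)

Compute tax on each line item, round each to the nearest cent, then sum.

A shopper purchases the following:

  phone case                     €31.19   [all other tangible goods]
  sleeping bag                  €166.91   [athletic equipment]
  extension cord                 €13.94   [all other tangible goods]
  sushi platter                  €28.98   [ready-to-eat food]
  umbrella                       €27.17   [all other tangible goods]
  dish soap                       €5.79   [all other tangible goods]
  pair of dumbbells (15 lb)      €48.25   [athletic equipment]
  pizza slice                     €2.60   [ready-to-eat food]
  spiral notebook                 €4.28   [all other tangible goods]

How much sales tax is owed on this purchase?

€19.98

Phone case €31.19: all other tangible goods → 7.25% + 0% county = 7.25% → €2.26
Sleeping bag €166.91: athletic equipment → 3.75% + 1% county = 4.75% → €7.93
Extension cord €13.94: all other tangible goods → 7.25% + 0% county = 7.25% → €1.01
Sushi platter €28.98: ready-to-eat food → 9.75% + 2.25% county = 12% → €3.48
Umbrella €27.17: all other tangible goods → 7.25% + 0% county = 7.25% → €1.97
Dish soap €5.79: all other tangible goods → 7.25% + 0% county = 7.25% → €0.42
Pair of dumbbells (15 lb) €48.25: athletic equipment → 3.75% + 1% county = 4.75% → €2.29
Pizza slice €2.60: ready-to-eat food → 9.75% + 2.25% county = 12% → €0.31
Spiral notebook €4.28: all other tangible goods → 7.25% + 0% county = 7.25% → €0.31
Total tax = €2.26 + €7.93 + €1.01 + €3.48 + €1.97 + €0.42 + €2.29 + €0.31 + €0.31 = €19.98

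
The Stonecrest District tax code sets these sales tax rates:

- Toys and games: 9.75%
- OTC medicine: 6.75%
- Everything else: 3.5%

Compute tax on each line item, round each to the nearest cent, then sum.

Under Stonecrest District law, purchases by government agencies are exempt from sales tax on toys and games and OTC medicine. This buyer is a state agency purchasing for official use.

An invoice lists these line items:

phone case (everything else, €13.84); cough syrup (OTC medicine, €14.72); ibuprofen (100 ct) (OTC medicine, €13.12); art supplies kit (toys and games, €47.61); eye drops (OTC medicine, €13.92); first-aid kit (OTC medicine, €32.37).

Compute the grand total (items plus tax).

Phone case €13.84: everything else → 3.5% → €0.48
Cough syrup €14.72: OTC medicine, buyer-exempt → 0% → €0.00
Ibuprofen (100 ct) €13.12: OTC medicine, buyer-exempt → 0% → €0.00
Art supplies kit €47.61: toys and games, buyer-exempt → 0% → €0.00
Eye drops €13.92: OTC medicine, buyer-exempt → 0% → €0.00
First-aid kit €32.37: OTC medicine, buyer-exempt → 0% → €0.00
Subtotal = €135.58; tax = €0.48; total due = €136.06

€136.06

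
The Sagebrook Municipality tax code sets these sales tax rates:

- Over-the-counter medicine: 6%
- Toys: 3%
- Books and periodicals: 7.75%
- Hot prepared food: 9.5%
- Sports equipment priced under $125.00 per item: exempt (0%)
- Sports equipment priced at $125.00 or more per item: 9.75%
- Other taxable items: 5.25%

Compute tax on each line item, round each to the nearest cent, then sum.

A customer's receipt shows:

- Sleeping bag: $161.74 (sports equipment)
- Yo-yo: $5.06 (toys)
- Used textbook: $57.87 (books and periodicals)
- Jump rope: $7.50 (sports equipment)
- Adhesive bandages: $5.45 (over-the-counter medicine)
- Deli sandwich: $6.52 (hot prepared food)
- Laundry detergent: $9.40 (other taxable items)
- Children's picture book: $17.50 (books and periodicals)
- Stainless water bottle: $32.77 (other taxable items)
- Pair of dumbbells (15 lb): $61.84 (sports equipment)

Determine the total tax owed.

Sleeping bag $161.74: sports equipment, $125.00 or more → 9.75% → $15.77
Yo-yo $5.06: toys → 3% → $0.15
Used textbook $57.87: books and periodicals → 7.75% → $4.48
Jump rope $7.50: sports equipment, under $125.00 → 0% → $0.00
Adhesive bandages $5.45: over-the-counter medicine → 6% → $0.33
Deli sandwich $6.52: hot prepared food → 9.5% → $0.62
Laundry detergent $9.40: other taxable items → 5.25% → $0.49
Children's picture book $17.50: books and periodicals → 7.75% → $1.36
Stainless water bottle $32.77: other taxable items → 5.25% → $1.72
Pair of dumbbells (15 lb) $61.84: sports equipment, under $125.00 → 0% → $0.00
Total tax = $15.77 + $0.15 + $4.48 + $0.33 + $0.62 + $0.49 + $1.36 + $1.72 = $24.92

$24.92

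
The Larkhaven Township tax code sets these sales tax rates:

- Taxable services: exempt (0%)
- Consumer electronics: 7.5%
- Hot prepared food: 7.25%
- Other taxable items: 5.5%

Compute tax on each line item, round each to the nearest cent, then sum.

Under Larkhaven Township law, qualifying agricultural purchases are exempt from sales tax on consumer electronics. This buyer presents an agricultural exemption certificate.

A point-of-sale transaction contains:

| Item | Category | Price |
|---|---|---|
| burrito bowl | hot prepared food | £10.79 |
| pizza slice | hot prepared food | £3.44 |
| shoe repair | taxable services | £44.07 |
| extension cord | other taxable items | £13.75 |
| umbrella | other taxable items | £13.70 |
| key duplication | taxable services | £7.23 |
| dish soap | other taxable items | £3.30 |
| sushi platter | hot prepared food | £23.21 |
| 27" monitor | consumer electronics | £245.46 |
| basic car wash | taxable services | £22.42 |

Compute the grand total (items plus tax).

£391.77

Burrito bowl £10.79: hot prepared food → 7.25% → £0.78
Pizza slice £3.44: hot prepared food → 7.25% → £0.25
Shoe repair £44.07: taxable services → 0% → £0.00
Extension cord £13.75: other taxable items → 5.5% → £0.76
Umbrella £13.70: other taxable items → 5.5% → £0.75
Key duplication £7.23: taxable services → 0% → £0.00
Dish soap £3.30: other taxable items → 5.5% → £0.18
Sushi platter £23.21: hot prepared food → 7.25% → £1.68
27" monitor £245.46: consumer electronics, buyer-exempt → 0% → £0.00
Basic car wash £22.42: taxable services → 0% → £0.00
Subtotal = £387.37; tax = £4.40; total due = £391.77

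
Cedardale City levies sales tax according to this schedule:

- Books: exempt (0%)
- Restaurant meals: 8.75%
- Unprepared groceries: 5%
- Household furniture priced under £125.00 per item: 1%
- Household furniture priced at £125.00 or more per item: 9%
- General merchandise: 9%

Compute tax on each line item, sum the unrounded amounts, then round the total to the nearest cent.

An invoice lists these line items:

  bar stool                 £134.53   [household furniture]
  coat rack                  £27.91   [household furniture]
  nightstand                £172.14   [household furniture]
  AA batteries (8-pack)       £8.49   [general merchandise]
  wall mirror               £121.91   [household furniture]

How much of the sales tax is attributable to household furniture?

Bar stool £134.53: household furniture, £125.00 or more → 9% → £12.1077
Coat rack £27.91: household furniture, under £125.00 → 1% → £0.2791
Nightstand £172.14: household furniture, £125.00 or more → 9% → £15.4926
Wall mirror £121.91: household furniture, under £125.00 → 1% → £1.2191
Tax on household furniture: unrounded sum = £29.0985 → £29.10

£29.10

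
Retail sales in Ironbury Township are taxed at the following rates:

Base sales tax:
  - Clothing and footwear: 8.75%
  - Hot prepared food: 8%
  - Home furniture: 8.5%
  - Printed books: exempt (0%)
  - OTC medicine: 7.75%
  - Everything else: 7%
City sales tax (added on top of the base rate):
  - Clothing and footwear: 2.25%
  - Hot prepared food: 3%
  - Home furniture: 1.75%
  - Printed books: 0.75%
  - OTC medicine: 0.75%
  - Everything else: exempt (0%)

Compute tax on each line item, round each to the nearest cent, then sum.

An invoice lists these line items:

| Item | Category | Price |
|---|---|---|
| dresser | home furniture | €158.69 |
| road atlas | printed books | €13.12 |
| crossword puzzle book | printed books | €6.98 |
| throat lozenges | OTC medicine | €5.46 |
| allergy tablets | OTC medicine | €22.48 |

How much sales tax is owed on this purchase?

€18.79

Dresser €158.69: home furniture → 8.5% + 1.75% city = 10.25% → €16.27
Road atlas €13.12: printed books → 0% + 0.75% city = 0.75% → €0.10
Crossword puzzle book €6.98: printed books → 0% + 0.75% city = 0.75% → €0.05
Throat lozenges €5.46: OTC medicine → 7.75% + 0.75% city = 8.5% → €0.46
Allergy tablets €22.48: OTC medicine → 7.75% + 0.75% city = 8.5% → €1.91
Total tax = €16.27 + €0.10 + €0.05 + €0.46 + €1.91 = €18.79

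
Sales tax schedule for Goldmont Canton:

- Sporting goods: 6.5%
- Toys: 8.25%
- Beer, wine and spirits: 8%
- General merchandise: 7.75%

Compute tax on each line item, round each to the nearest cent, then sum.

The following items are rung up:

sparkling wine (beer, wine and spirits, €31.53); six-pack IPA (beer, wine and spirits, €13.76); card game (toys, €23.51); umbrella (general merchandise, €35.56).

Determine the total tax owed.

Sparkling wine €31.53: beer, wine and spirits → 8% → €2.52
Six-pack IPA €13.76: beer, wine and spirits → 8% → €1.10
Card game €23.51: toys → 8.25% → €1.94
Umbrella €35.56: general merchandise → 7.75% → €2.76
Total tax = €2.52 + €1.10 + €1.94 + €2.76 = €8.32

€8.32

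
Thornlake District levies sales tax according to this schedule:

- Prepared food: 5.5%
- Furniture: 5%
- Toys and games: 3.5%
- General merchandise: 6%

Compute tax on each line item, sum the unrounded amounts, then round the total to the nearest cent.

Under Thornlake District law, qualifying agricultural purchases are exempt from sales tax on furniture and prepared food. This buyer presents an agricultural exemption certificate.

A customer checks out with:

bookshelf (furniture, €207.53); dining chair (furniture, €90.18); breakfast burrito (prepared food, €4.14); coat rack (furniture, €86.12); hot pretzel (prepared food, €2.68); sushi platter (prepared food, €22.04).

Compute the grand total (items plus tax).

Bookshelf €207.53: furniture, buyer-exempt → 0% → €0.00
Dining chair €90.18: furniture, buyer-exempt → 0% → €0.00
Breakfast burrito €4.14: prepared food, buyer-exempt → 0% → €0.00
Coat rack €86.12: furniture, buyer-exempt → 0% → €0.00
Hot pretzel €2.68: prepared food, buyer-exempt → 0% → €0.00
Sushi platter €22.04: prepared food, buyer-exempt → 0% → €0.00
Subtotal = €412.69; unrounded tax = €0.00 → €0.00; total due = €412.69

€412.69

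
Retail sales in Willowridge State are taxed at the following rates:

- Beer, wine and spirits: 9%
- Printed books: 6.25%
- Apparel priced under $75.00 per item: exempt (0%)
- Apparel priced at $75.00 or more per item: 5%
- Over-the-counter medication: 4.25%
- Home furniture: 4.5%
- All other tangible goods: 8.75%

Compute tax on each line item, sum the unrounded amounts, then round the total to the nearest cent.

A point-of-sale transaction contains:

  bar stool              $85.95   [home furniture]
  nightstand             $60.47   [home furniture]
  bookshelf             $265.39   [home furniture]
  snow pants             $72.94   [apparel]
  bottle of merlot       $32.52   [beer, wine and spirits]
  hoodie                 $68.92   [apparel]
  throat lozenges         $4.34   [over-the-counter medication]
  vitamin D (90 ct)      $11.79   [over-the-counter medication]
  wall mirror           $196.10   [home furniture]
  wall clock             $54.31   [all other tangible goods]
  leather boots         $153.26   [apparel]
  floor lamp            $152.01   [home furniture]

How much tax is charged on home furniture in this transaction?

Bar stool $85.95: home furniture → 4.5% → $3.86775
Nightstand $60.47: home furniture → 4.5% → $2.72115
Bookshelf $265.39: home furniture → 4.5% → $11.94255
Wall mirror $196.10: home furniture → 4.5% → $8.8245
Floor lamp $152.01: home furniture → 4.5% → $6.84045
Tax on home furniture: unrounded sum = $34.1964 → $34.20

$34.20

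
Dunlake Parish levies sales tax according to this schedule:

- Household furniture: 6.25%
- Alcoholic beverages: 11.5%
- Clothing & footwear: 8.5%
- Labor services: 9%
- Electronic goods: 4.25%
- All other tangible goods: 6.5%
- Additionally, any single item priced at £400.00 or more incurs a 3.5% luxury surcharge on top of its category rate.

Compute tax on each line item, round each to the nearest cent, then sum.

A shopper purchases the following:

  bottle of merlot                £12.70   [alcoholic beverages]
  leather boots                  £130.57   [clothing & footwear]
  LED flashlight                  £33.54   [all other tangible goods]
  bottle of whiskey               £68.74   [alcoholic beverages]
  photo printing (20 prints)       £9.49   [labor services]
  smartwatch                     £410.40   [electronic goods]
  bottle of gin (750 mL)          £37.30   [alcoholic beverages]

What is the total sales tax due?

Bottle of merlot £12.70: alcoholic beverages → 11.5% → £1.46
Leather boots £130.57: clothing & footwear → 8.5% → £11.10
LED flashlight £33.54: all other tangible goods → 6.5% → £2.18
Bottle of whiskey £68.74: alcoholic beverages → 11.5% → £7.91
Photo printing (20 prints) £9.49: labor services → 9% → £0.85
Smartwatch £410.40: electronic goods → 4.25% + 3.5% surcharge = 7.75% → £31.81
Bottle of gin (750 mL) £37.30: alcoholic beverages → 11.5% → £4.29
Total tax = £1.46 + £11.10 + £2.18 + £7.91 + £0.85 + £31.81 + £4.29 = £59.60

£59.60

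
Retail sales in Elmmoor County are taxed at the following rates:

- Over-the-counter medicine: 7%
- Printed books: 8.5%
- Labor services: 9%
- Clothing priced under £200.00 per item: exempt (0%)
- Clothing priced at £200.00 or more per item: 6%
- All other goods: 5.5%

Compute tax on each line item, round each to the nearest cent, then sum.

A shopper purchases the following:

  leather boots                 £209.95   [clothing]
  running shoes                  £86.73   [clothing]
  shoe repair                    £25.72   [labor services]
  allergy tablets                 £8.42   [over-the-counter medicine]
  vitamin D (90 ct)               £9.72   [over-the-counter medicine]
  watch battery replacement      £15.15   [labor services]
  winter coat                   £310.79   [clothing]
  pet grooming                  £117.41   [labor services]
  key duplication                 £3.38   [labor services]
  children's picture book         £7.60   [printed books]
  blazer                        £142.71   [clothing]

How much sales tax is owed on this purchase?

£47.71

Leather boots £209.95: clothing, £200.00 or more → 6% → £12.60
Running shoes £86.73: clothing, under £200.00 → 0% → £0.00
Shoe repair £25.72: labor services → 9% → £2.31
Allergy tablets £8.42: over-the-counter medicine → 7% → £0.59
Vitamin D (90 ct) £9.72: over-the-counter medicine → 7% → £0.68
Watch battery replacement £15.15: labor services → 9% → £1.36
Winter coat £310.79: clothing, £200.00 or more → 6% → £18.65
Pet grooming £117.41: labor services → 9% → £10.57
Key duplication £3.38: labor services → 9% → £0.30
Children's picture book £7.60: printed books → 8.5% → £0.65
Blazer £142.71: clothing, under £200.00 → 0% → £0.00
Total tax = £12.60 + £2.31 + £0.59 + £0.68 + £1.36 + £18.65 + £10.57 + £0.30 + £0.65 = £47.71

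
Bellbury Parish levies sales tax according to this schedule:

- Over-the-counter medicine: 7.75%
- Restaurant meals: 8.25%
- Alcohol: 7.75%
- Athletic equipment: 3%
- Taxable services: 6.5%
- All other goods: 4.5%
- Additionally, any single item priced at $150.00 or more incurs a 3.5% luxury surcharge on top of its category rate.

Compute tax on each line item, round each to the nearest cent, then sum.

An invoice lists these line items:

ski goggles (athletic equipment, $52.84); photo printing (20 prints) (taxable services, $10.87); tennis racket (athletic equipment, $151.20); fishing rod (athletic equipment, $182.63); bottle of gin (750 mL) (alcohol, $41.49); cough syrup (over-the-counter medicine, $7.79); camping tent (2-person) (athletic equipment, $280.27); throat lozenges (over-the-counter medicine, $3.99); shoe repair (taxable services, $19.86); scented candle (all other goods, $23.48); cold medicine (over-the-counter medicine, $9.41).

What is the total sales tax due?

$49.43

Ski goggles $52.84: athletic equipment → 3% → $1.59
Photo printing (20 prints) $10.87: taxable services → 6.5% → $0.71
Tennis racket $151.20: athletic equipment → 3% + 3.5% surcharge = 6.5% → $9.83
Fishing rod $182.63: athletic equipment → 3% + 3.5% surcharge = 6.5% → $11.87
Bottle of gin (750 mL) $41.49: alcohol → 7.75% → $3.22
Cough syrup $7.79: over-the-counter medicine → 7.75% → $0.60
Camping tent (2-person) $280.27: athletic equipment → 3% + 3.5% surcharge = 6.5% → $18.22
Throat lozenges $3.99: over-the-counter medicine → 7.75% → $0.31
Shoe repair $19.86: taxable services → 6.5% → $1.29
Scented candle $23.48: all other goods → 4.5% → $1.06
Cold medicine $9.41: over-the-counter medicine → 7.75% → $0.73
Total tax = $1.59 + $0.71 + $9.83 + $11.87 + $3.22 + $0.60 + $18.22 + $0.31 + $1.29 + $1.06 + $0.73 = $49.43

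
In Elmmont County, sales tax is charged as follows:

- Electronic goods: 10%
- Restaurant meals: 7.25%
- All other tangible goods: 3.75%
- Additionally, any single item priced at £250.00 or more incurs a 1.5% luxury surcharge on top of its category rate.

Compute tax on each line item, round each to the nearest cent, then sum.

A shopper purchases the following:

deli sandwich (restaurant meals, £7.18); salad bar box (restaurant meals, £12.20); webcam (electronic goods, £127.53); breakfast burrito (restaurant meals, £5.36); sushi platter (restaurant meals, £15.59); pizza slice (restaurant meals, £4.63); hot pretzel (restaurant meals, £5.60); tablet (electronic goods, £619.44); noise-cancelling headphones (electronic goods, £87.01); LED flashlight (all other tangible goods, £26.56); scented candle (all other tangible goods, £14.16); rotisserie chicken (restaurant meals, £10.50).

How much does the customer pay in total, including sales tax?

£1034.41

Deli sandwich £7.18: restaurant meals → 7.25% → £0.52
Salad bar box £12.20: restaurant meals → 7.25% → £0.88
Webcam £127.53: electronic goods → 10% → £12.75
Breakfast burrito £5.36: restaurant meals → 7.25% → £0.39
Sushi platter £15.59: restaurant meals → 7.25% → £1.13
Pizza slice £4.63: restaurant meals → 7.25% → £0.34
Hot pretzel £5.60: restaurant meals → 7.25% → £0.41
Tablet £619.44: electronic goods → 10% + 1.5% surcharge = 11.5% → £71.24
Noise-cancelling headphones £87.01: electronic goods → 10% → £8.70
LED flashlight £26.56: all other tangible goods → 3.75% → £1.00
Scented candle £14.16: all other tangible goods → 3.75% → £0.53
Rotisserie chicken £10.50: restaurant meals → 7.25% → £0.76
Subtotal = £935.76; tax = £98.65; total due = £1034.41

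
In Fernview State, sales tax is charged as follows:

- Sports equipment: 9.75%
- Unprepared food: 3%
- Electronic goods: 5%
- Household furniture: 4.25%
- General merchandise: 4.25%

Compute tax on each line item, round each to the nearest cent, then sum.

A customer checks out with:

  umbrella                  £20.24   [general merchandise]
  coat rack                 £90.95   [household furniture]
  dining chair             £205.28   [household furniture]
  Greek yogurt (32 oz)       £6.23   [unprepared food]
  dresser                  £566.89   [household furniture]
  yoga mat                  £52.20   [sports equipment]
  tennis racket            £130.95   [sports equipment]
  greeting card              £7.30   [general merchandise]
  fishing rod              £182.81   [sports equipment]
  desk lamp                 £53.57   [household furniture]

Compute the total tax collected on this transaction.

£76.00

Umbrella £20.24: general merchandise → 4.25% → £0.86
Coat rack £90.95: household furniture → 4.25% → £3.87
Dining chair £205.28: household furniture → 4.25% → £8.72
Greek yogurt (32 oz) £6.23: unprepared food → 3% → £0.19
Dresser £566.89: household furniture → 4.25% → £24.09
Yoga mat £52.20: sports equipment → 9.75% → £5.09
Tennis racket £130.95: sports equipment → 9.75% → £12.77
Greeting card £7.30: general merchandise → 4.25% → £0.31
Fishing rod £182.81: sports equipment → 9.75% → £17.82
Desk lamp £53.57: household furniture → 4.25% → £2.28
Total tax = £0.86 + £3.87 + £8.72 + £0.19 + £24.09 + £5.09 + £12.77 + £0.31 + £17.82 + £2.28 = £76.00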